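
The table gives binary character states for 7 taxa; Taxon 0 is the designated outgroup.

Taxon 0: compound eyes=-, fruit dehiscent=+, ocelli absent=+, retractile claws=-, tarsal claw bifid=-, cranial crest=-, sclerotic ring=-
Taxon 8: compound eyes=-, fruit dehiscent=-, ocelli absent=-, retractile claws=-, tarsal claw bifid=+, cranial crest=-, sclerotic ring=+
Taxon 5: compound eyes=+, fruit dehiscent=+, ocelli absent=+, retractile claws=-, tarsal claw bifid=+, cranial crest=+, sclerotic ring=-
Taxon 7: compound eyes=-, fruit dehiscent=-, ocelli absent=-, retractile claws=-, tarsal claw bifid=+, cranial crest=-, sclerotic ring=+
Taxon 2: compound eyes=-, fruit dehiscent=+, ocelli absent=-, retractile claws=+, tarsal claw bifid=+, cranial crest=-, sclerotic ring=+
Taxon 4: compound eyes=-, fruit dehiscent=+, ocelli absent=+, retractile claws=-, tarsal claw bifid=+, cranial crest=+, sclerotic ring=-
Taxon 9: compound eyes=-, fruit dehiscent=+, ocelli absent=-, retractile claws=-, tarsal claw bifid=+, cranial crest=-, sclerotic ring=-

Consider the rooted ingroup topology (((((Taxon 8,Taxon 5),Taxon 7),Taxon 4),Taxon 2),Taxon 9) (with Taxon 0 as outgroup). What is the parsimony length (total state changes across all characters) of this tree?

13

Map each character onto (((((Taxon 8,Taxon 5),Taxon 7),Taxon 4),Taxon 2),Taxon 9) (rooted by Taxon 0) and count the minimum state changes it requires (Fitch parsimony):
compound eyes: 1; fruit dehiscent: 2; ocelli absent: 3; retractile claws: 1; tarsal claw bifid: 1; cranial crest: 2; sclerotic ring: 3.
Total tree length = 13.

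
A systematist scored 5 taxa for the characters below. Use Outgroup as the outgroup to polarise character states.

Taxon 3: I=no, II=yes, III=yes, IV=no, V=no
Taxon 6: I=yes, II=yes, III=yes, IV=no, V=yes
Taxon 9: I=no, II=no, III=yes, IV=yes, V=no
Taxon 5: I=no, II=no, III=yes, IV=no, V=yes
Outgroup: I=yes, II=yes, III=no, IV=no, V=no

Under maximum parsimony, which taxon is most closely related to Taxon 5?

Character polarity is set by the outgroup: the derived state is whichever differs from the outgroup's state, so for I, II the derived state is 'no', and for the remaining characters it is 'yes'.
I: derived state 'no' in Taxon 3, Taxon 5, and Taxon 9 only — synapomorphy for {Taxon 3, Taxon 5, Taxon 9}.
II: derived state 'no' in Taxon 5 and Taxon 9 only — synapomorphy for {Taxon 5, Taxon 9}.
III (derived state 'yes') is shared by all ingroup taxa — unites the whole ingroup.
IV: derived state 'yes' in Taxon 9 only — an autapomorphy, so it tells us nothing about relationships among taxa.
V (state 'yes') occurs in Taxon 5 and Taxon 6 but conflicts with the nesting implied by the other characters — most parsimoniously interpreted as homoplasy.
Most parsimonious ingroup topology: (((Taxon 9,Taxon 5),Taxon 3),Taxon 6).
Taxon 5 and Taxon 9 form a cherry on this tree, so they are sister taxa.

Taxon 9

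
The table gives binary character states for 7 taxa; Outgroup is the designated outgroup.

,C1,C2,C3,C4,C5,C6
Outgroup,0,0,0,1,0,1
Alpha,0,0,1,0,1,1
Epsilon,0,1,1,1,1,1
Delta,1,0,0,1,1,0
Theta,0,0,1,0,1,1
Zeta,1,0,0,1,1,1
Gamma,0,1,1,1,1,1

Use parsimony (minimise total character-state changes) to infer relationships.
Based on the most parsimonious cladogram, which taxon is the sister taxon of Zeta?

Character polarity is set by the outgroup: the derived state is whichever differs from the outgroup's state, so for C4, C6 the derived state is '0', and for the remaining characters it is '1'.
C1 (derived state '1') is shared by Delta and Zeta — a synapomorphy uniting that clade.
Only Epsilon and Gamma show the derived state '1' for C2, supporting them as a clade.
Only Alpha, Epsilon, Gamma, and Theta show the derived state '1' for C3, supporting them as a clade.
C4: derived state '0' in Alpha and Theta only — synapomorphy for {Alpha, Theta}.
All ingroup taxa share the derived state '1' for C5; it defines the ingroup but does not resolve relationships within it.
C6: derived state '0' in Delta only — an autapomorphy, so it tells us nothing about relationships among taxa.
Most parsimonious ingroup topology: (((Alpha,Theta),(Epsilon,Gamma)),(Delta,Zeta)).
Zeta and Delta form a cherry on this tree, so they are sister taxa.

Delta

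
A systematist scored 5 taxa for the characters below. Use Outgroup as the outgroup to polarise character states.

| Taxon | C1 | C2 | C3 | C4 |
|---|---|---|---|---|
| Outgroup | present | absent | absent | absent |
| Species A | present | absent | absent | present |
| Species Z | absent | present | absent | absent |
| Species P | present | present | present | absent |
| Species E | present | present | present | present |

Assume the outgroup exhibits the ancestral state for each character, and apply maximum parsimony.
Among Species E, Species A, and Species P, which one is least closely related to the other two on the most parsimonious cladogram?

Character polarity is set by the outgroup: the derived state is whichever differs from the outgroup's state, so for C1 the derived state is 'absent', and for the remaining characters it is 'present'.
C1 (derived state 'absent') is unique to Species Z (autapomorphy; uninformative for grouping).
C2: derived state 'present' in Species E, Species P, and Species Z only — synapomorphy for {Species E, Species P, Species Z}.
Only Species E and Species P show the derived state 'present' for C3, supporting them as a clade.
C4 (state 'present') occurs in Species A and Species E but conflicts with the nesting implied by the other characters — most parsimoniously interpreted as homoplasy.
Most parsimonious ingroup topology: (Species A,(Species Z,(Species P,Species E))).
Species P and Species E share a more recent common ancestor with each other than either does with Species A, so Species A is the least closely related of the three.

Species A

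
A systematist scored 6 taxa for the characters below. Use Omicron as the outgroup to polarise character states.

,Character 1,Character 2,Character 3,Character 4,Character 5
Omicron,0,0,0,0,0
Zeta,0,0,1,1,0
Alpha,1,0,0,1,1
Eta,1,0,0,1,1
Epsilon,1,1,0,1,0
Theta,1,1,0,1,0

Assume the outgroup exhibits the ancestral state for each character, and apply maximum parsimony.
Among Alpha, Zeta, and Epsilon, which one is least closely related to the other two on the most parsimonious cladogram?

The outgroup has state '0' for every character, so '1' is the derived state throughout.
Only Alpha, Epsilon, Eta, and Theta show the derived state '1' for Character 1, supporting them as a clade.
Only Epsilon and Theta show the derived state '1' for Character 2, supporting them as a clade.
Character 3 (derived state '1') is unique to Zeta (autapomorphy; uninformative for grouping).
Character 4 (derived state '1') is shared by all ingroup taxa — unites the whole ingroup.
Character 5: derived state '1' in Alpha and Eta only — synapomorphy for {Alpha, Eta}.
Most parsimonious ingroup topology: (Zeta,((Alpha,Eta),(Epsilon,Theta))).
Alpha and Epsilon share a more recent common ancestor with each other than either does with Zeta, so Zeta is the least closely related of the three.

Zeta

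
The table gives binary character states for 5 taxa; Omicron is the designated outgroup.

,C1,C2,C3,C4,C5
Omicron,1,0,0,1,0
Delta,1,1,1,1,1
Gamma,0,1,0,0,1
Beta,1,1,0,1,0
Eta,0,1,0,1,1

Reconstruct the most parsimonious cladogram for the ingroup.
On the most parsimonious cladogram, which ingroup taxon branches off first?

Character polarity is set by the outgroup: the derived state is whichever differs from the outgroup's state, so for C1, C4 the derived state is '0', and for the remaining characters it is '1'.
Only Eta and Gamma show the derived state '0' for C1, supporting them as a clade.
C2 (derived state '1') is shared by all ingroup taxa — unites the whole ingroup.
C3 (derived state '1') is unique to Delta (autapomorphy; uninformative for grouping).
C4 (derived state '0') is unique to Gamma (autapomorphy; uninformative for grouping).
C5: derived state '1' in Delta, Eta, and Gamma only — synapomorphy for {Delta, Eta, Gamma}.
Most parsimonious ingroup topology: ((Delta,(Gamma,Eta)),Beta).
Beta is sister to the clade containing all other ingroup taxa, so it is the earliest-diverging (most basal) ingroup lineage.

Beta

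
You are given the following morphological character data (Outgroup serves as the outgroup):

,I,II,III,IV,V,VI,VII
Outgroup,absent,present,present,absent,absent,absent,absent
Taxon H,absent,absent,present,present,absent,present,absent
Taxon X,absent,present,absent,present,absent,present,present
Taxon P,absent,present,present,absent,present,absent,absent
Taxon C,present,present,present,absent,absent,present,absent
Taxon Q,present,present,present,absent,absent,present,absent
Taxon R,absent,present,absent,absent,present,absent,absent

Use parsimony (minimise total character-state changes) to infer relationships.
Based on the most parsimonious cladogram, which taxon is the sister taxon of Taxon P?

Character polarity is set by the outgroup: the derived state is whichever differs from the outgroup's state, so for II, III the derived state is 'absent', and for the remaining characters it is 'present'.
I: derived state 'present' in Taxon C and Taxon Q only — synapomorphy for {Taxon C, Taxon Q}.
II: derived state 'absent' in Taxon H only — an autapomorphy, so it tells us nothing about relationships among taxa.
III groups Taxon R and Taxon X, which is incompatible with the clades supported by the remaining characters; treating it as convergent (homoplasy) costs fewer steps than any alternative tree.
Only Taxon H and Taxon X show the derived state 'present' for IV, supporting them as a clade.
V (derived state 'present') is shared by Taxon P and Taxon R — a synapomorphy uniting that clade.
Only Taxon C, Taxon H, Taxon Q, and Taxon X show the derived state 'present' for VI, supporting them as a clade.
VII: derived state 'present' in Taxon X only — an autapomorphy, so it tells us nothing about relationships among taxa.
Most parsimonious ingroup topology: (((Taxon C,Taxon Q),(Taxon X,Taxon H)),(Taxon P,Taxon R)).
Taxon P and Taxon R form a cherry on this tree, so they are sister taxa.

Taxon R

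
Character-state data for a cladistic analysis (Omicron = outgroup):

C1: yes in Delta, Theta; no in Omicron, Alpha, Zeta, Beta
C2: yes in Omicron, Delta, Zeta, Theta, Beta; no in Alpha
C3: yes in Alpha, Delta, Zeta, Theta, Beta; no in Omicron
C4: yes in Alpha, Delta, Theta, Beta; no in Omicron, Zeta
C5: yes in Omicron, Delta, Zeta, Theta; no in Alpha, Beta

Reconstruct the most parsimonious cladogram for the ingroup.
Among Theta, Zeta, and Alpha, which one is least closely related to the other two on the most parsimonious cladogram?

Zeta

Character polarity is set by the outgroup: the derived state is whichever differs from the outgroup's state, so for C2, C5 the derived state is 'no', and for the remaining characters it is 'yes'.
C1 (derived state 'yes') is shared by Delta and Theta — a synapomorphy uniting that clade.
C2 (derived state 'no') is unique to Alpha (autapomorphy; uninformative for grouping).
All ingroup taxa share the derived state 'yes' for C3; it defines the ingroup but does not resolve relationships within it.
C4 (derived state 'yes') is shared by Alpha, Beta, Delta, and Theta — a synapomorphy uniting that clade.
Only Alpha and Beta show the derived state 'no' for C5, supporting them as a clade.
Most parsimonious ingroup topology: (((Alpha,Beta),(Delta,Theta)),Zeta).
Theta and Alpha share a more recent common ancestor with each other than either does with Zeta, so Zeta is the least closely related of the three.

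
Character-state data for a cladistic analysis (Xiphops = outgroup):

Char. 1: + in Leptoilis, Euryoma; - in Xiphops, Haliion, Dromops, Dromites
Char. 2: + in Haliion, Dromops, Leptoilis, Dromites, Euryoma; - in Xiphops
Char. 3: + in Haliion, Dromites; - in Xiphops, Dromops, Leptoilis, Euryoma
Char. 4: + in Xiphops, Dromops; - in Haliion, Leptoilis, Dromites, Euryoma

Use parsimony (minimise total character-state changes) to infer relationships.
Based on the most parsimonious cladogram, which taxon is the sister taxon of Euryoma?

Character polarity is set by the outgroup: the derived state is whichever differs from the outgroup's state, so for Char. 4 the derived state is '-', and for the remaining characters it is '+'.
Only Euryoma and Leptoilis show the derived state '+' for Char. 1, supporting them as a clade.
Char. 2 (derived state '+') is shared by all ingroup taxa — unites the whole ingroup.
Char. 3: derived state '+' in Dromites and Haliion only — synapomorphy for {Dromites, Haliion}.
Char. 4: derived state '-' in Dromites, Euryoma, Haliion, and Leptoilis only — synapomorphy for {Dromites, Euryoma, Haliion, Leptoilis}.
Most parsimonious ingroup topology: (((Haliion,Dromites),(Leptoilis,Euryoma)),Dromops).
Euryoma and Leptoilis form a cherry on this tree, so they are sister taxa.

Leptoilis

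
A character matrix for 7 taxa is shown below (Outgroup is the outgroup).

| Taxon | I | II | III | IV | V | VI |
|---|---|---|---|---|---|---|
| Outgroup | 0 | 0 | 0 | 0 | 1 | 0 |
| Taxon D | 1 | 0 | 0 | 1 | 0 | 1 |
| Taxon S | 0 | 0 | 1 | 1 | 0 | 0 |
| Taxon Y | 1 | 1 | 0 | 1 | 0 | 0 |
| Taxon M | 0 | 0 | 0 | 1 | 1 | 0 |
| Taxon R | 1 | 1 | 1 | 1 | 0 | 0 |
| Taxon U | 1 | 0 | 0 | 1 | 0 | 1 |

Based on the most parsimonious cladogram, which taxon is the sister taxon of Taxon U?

Taxon D

Character polarity is set by the outgroup: the derived state is whichever differs from the outgroup's state, so for V the derived state is '0', and for the remaining characters it is '1'.
I (derived state '1') is shared by Taxon D, Taxon R, Taxon U, and Taxon Y — a synapomorphy uniting that clade.
Only Taxon R and Taxon Y show the derived state '1' for II, supporting them as a clade.
III groups Taxon R and Taxon S, which is incompatible with the clades supported by the remaining characters; treating it as convergent (homoplasy) costs fewer steps than any alternative tree.
IV (derived state '1') is shared by all ingroup taxa — unites the whole ingroup.
V: derived state '0' in Taxon D, Taxon R, Taxon S, Taxon U, and Taxon Y only — synapomorphy for {Taxon D, Taxon R, Taxon S, Taxon U, Taxon Y}.
VI: derived state '1' in Taxon D and Taxon U only — synapomorphy for {Taxon D, Taxon U}.
Most parsimonious ingroup topology: ((((Taxon D,Taxon U),(Taxon Y,Taxon R)),Taxon S),Taxon M).
Taxon U and Taxon D form a cherry on this tree, so they are sister taxa.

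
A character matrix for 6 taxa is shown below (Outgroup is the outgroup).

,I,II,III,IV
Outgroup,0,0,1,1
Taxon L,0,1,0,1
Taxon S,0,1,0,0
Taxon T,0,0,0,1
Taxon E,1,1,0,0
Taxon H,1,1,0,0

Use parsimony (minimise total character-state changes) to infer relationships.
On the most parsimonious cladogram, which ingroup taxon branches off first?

Character polarity is set by the outgroup: the derived state is whichever differs from the outgroup's state, so for III, IV the derived state is '0', and for the remaining characters it is '1'.
I (derived state '1') is shared by Taxon E and Taxon H — a synapomorphy uniting that clade.
II (derived state '1') is shared by Taxon E, Taxon H, Taxon L, and Taxon S — a synapomorphy uniting that clade.
All ingroup taxa share the derived state '0' for III; it defines the ingroup but does not resolve relationships within it.
Only Taxon E, Taxon H, and Taxon S show the derived state '0' for IV, supporting them as a clade.
Most parsimonious ingroup topology: ((Taxon L,(Taxon S,(Taxon E,Taxon H))),Taxon T).
Taxon T is sister to the clade containing all other ingroup taxa, so it is the earliest-diverging (most basal) ingroup lineage.

Taxon T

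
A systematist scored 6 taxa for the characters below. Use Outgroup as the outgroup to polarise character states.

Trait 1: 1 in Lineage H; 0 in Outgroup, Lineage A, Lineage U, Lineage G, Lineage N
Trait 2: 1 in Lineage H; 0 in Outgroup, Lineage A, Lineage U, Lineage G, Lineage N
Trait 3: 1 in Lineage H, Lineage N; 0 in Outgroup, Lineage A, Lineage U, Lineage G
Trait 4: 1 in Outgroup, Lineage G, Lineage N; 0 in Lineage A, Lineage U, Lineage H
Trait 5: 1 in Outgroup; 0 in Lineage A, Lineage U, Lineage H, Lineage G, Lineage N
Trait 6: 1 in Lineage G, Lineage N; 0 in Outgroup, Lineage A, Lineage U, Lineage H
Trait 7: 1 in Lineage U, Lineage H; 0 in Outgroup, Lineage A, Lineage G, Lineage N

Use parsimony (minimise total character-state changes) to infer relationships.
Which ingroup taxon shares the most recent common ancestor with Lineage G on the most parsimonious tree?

Lineage N

Character polarity is set by the outgroup: the derived state is whichever differs from the outgroup's state, so for Trait 4, Trait 5 the derived state is '0', and for the remaining characters it is '1'.
Trait 1 (derived state '1') is unique to Lineage H (autapomorphy; uninformative for grouping).
Trait 2: derived state '1' in Lineage H only — an autapomorphy, so it tells us nothing about relationships among taxa.
Trait 3 (state '1') occurs in Lineage H and Lineage N but conflicts with the nesting implied by the other characters — most parsimoniously interpreted as homoplasy.
Trait 4: derived state '0' in Lineage A, Lineage H, and Lineage U only — synapomorphy for {Lineage A, Lineage H, Lineage U}.
All ingroup taxa share the derived state '0' for Trait 5; it defines the ingroup but does not resolve relationships within it.
Only Lineage G and Lineage N show the derived state '1' for Trait 6, supporting them as a clade.
Only Lineage H and Lineage U show the derived state '1' for Trait 7, supporting them as a clade.
Most parsimonious ingroup topology: ((Lineage A,(Lineage U,Lineage H)),(Lineage G,Lineage N)).
Lineage G and Lineage N form a cherry on this tree, so they are sister taxa.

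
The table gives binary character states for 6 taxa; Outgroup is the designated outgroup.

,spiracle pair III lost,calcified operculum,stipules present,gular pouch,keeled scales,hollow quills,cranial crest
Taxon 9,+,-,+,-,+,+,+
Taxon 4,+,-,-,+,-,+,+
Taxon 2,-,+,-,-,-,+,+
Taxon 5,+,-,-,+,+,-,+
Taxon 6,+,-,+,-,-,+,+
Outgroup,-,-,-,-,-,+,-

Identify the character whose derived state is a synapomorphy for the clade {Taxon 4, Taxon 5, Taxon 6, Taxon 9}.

Character polarity is set by the outgroup: the derived state is whichever differs from the outgroup's state, so for hollow quills the derived state is '-', and for the remaining characters it is '+'.
spiracle pair III lost (derived state '+') is shared by Taxon 4, Taxon 5, Taxon 6, and Taxon 9 — a synapomorphy uniting that clade.
calcified operculum (derived state '+') is unique to Taxon 2 (autapomorphy; uninformative for grouping).
stipules present: derived state '+' in Taxon 6 and Taxon 9 only — synapomorphy for {Taxon 6, Taxon 9}.
gular pouch (derived state '+') is shared by Taxon 4 and Taxon 5 — a synapomorphy uniting that clade.
keeled scales (state '+') occurs in Taxon 5 and Taxon 9 but conflicts with the nesting implied by the other characters — most parsimoniously interpreted as homoplasy.
hollow quills (derived state '-') is unique to Taxon 5 (autapomorphy; uninformative for grouping).
cranial crest (derived state '+') is shared by all ingroup taxa — unites the whole ingroup.
Most parsimonious ingroup topology: (((Taxon 9,Taxon 6),(Taxon 5,Taxon 4)),Taxon 2).
The clade {Taxon 4, Taxon 5, Taxon 6, Taxon 9} is supported by spiracle pair III lost: its derived state '+' occurs in exactly those taxa and in no other taxon (including the outgroup).

spiracle pair III lost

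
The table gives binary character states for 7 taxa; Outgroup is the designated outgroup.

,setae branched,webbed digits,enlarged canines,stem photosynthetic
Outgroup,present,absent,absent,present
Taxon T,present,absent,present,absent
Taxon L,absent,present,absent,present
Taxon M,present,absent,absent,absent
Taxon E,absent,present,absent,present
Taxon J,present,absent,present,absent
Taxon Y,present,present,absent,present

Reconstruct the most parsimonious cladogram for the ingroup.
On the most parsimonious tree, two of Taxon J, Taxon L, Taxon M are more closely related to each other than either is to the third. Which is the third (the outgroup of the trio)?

Taxon L

Character polarity is set by the outgroup: the derived state is whichever differs from the outgroup's state, so for setae branched, stem photosynthetic the derived state is 'absent', and for the remaining characters it is 'present'.
Only Taxon E and Taxon L show the derived state 'absent' for setae branched, supporting them as a clade.
Only Taxon E, Taxon L, and Taxon Y show the derived state 'present' for webbed digits, supporting them as a clade.
Only Taxon J and Taxon T show the derived state 'present' for enlarged canines, supporting them as a clade.
stem photosynthetic: derived state 'absent' in Taxon J, Taxon M, and Taxon T only — synapomorphy for {Taxon J, Taxon M, Taxon T}.
Most parsimonious ingroup topology: (((Taxon T,Taxon J),Taxon M),((Taxon L,Taxon E),Taxon Y)).
Taxon M and Taxon J share a more recent common ancestor with each other than either does with Taxon L, so Taxon L is the least closely related of the three.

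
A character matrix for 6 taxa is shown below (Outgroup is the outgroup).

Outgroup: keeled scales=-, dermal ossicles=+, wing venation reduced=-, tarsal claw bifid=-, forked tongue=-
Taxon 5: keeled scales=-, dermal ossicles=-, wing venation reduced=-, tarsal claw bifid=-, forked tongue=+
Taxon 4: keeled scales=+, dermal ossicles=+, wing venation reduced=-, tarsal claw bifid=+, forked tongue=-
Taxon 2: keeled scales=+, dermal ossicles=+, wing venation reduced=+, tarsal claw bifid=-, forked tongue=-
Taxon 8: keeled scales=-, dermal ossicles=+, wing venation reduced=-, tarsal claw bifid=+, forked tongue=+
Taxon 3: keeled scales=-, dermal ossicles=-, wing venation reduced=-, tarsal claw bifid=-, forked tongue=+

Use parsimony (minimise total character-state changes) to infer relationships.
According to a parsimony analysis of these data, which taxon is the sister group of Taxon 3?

Character polarity is set by the outgroup: the derived state is whichever differs from the outgroup's state, so for dermal ossicles the derived state is '-', and for the remaining characters it is '+'.
keeled scales (derived state '+') is shared by Taxon 2 and Taxon 4 — a synapomorphy uniting that clade.
dermal ossicles (derived state '-') is shared by Taxon 3 and Taxon 5 — a synapomorphy uniting that clade.
wing venation reduced: derived state '+' in Taxon 2 only — an autapomorphy, so it tells us nothing about relationships among taxa.
tarsal claw bifid groups Taxon 4 and Taxon 8, which is incompatible with the clades supported by the remaining characters; treating it as convergent (homoplasy) costs fewer steps than any alternative tree.
Only Taxon 3, Taxon 5, and Taxon 8 show the derived state '+' for forked tongue, supporting them as a clade.
Most parsimonious ingroup topology: (((Taxon 5,Taxon 3),Taxon 8),(Taxon 4,Taxon 2)).
Taxon 3 and Taxon 5 form a cherry on this tree, so they are sister taxa.

Taxon 5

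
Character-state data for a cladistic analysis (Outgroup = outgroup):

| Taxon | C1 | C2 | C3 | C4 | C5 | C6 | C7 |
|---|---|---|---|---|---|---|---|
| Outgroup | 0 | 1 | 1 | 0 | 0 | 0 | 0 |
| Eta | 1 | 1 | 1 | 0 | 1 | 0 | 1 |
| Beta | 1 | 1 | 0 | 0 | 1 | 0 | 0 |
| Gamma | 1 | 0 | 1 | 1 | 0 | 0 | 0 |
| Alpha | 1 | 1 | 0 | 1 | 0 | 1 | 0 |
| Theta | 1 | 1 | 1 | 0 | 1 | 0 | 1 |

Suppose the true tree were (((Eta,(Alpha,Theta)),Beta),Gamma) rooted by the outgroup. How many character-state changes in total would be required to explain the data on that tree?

11

Map each character onto (((Eta,(Alpha,Theta)),Beta),Gamma) (rooted by Outgroup) and count the minimum state changes it requires (Fitch parsimony):
C1: 1; C2: 1; C3: 2; C4: 2; C5: 2; C6: 1; C7: 2.
Total tree length = 11.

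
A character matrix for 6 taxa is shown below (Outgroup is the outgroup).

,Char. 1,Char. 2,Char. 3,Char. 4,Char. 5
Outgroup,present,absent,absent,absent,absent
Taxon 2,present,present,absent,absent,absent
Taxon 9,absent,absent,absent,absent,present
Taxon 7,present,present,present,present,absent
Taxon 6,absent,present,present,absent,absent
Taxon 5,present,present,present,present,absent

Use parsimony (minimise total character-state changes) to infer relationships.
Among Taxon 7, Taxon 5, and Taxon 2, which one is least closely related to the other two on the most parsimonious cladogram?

Character polarity is set by the outgroup: the derived state is whichever differs from the outgroup's state, so for Char. 1 the derived state is 'absent', and for the remaining characters it is 'present'.
Char. 1 groups Taxon 6 and Taxon 9, which is incompatible with the clades supported by the remaining characters; treating it as convergent (homoplasy) costs fewer steps than any alternative tree.
Char. 2: derived state 'present' in Taxon 2, Taxon 5, Taxon 6, and Taxon 7 only — synapomorphy for {Taxon 2, Taxon 5, Taxon 6, Taxon 7}.
Char. 3 (derived state 'present') is shared by Taxon 5, Taxon 6, and Taxon 7 — a synapomorphy uniting that clade.
Only Taxon 5 and Taxon 7 show the derived state 'present' for Char. 4, supporting them as a clade.
Char. 5 (derived state 'present') is unique to Taxon 9 (autapomorphy; uninformative for grouping).
Most parsimonious ingroup topology: ((Taxon 2,((Taxon 7,Taxon 5),Taxon 6)),Taxon 9).
Taxon 5 and Taxon 7 share a more recent common ancestor with each other than either does with Taxon 2, so Taxon 2 is the least closely related of the three.

Taxon 2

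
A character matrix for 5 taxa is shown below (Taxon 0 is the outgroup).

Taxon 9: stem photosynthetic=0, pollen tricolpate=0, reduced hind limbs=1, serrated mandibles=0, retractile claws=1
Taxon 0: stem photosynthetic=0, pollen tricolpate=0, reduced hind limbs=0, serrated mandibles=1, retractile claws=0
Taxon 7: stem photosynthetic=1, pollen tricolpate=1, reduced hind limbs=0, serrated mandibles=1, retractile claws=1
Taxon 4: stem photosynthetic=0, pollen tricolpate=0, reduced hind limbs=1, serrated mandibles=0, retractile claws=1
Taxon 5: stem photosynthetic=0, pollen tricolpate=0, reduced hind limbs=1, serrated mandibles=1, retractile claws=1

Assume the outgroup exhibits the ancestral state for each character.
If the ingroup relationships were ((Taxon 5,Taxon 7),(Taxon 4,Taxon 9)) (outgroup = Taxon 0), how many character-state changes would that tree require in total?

6

Map each character onto ((Taxon 5,Taxon 7),(Taxon 4,Taxon 9)) (rooted by Taxon 0) and count the minimum state changes it requires (Fitch parsimony):
stem photosynthetic: 1; pollen tricolpate: 1; reduced hind limbs: 2; serrated mandibles: 1; retractile claws: 1.
Total tree length = 6.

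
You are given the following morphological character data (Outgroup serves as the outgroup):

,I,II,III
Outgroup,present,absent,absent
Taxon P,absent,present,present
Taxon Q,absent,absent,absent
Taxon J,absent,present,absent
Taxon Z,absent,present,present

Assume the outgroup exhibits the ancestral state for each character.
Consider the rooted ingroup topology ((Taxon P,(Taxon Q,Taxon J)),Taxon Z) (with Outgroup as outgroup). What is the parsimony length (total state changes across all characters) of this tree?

5

Map each character onto ((Taxon P,(Taxon Q,Taxon J)),Taxon Z) (rooted by Outgroup) and count the minimum state changes it requires (Fitch parsimony):
I: 1; II: 2; III: 2.
Total tree length = 5.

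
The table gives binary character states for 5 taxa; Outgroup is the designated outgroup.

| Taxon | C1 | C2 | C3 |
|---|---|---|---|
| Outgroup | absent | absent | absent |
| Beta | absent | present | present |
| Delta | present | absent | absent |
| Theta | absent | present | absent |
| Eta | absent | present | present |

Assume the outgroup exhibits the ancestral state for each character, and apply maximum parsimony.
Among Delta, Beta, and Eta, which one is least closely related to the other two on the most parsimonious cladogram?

Delta

The outgroup has state 'absent' for every character, so 'present' is the derived state throughout.
C1 (derived state 'present') is unique to Delta (autapomorphy; uninformative for grouping).
C2: derived state 'present' in Beta, Eta, and Theta only — synapomorphy for {Beta, Eta, Theta}.
C3 (derived state 'present') is shared by Beta and Eta — a synapomorphy uniting that clade.
Most parsimonious ingroup topology: (((Beta,Eta),Theta),Delta).
Eta and Beta share a more recent common ancestor with each other than either does with Delta, so Delta is the least closely related of the three.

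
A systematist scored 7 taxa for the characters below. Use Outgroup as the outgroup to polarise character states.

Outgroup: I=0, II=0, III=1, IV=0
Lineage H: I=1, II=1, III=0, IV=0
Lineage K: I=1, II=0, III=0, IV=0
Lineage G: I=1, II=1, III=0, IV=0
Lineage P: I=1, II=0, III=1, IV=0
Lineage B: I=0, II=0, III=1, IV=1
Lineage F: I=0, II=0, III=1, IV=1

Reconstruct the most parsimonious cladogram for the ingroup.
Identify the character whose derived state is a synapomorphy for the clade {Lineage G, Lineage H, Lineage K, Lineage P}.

Character polarity is set by the outgroup: the derived state is whichever differs from the outgroup's state, so for III the derived state is '0', and for the remaining characters it is '1'.
I: derived state '1' in Lineage G, Lineage H, Lineage K, and Lineage P only — synapomorphy for {Lineage G, Lineage H, Lineage K, Lineage P}.
II: derived state '1' in Lineage G and Lineage H only — synapomorphy for {Lineage G, Lineage H}.
Only Lineage G, Lineage H, and Lineage K show the derived state '0' for III, supporting them as a clade.
IV (derived state '1') is shared by Lineage B and Lineage F — a synapomorphy uniting that clade.
Most parsimonious ingroup topology: ((((Lineage H,Lineage G),Lineage K),Lineage P),(Lineage B,Lineage F)).
The clade {Lineage G, Lineage H, Lineage K, Lineage P} is supported by I: its derived state '1' occurs in exactly those taxa and in no other taxon (including the outgroup).

I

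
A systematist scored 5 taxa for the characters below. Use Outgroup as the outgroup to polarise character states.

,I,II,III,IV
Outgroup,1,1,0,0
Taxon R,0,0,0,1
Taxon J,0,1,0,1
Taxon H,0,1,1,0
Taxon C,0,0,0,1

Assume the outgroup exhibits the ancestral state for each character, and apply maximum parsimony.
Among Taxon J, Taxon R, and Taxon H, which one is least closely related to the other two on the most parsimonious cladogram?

Character polarity is set by the outgroup: the derived state is whichever differs from the outgroup's state, so for I, II the derived state is '0', and for the remaining characters it is '1'.
I (derived state '0') is shared by all ingroup taxa — unites the whole ingroup.
II (derived state '0') is shared by Taxon C and Taxon R — a synapomorphy uniting that clade.
III (derived state '1') is unique to Taxon H (autapomorphy; uninformative for grouping).
IV: derived state '1' in Taxon C, Taxon J, and Taxon R only — synapomorphy for {Taxon C, Taxon J, Taxon R}.
Most parsimonious ingroup topology: (((Taxon R,Taxon C),Taxon J),Taxon H).
Taxon J and Taxon R share a more recent common ancestor with each other than either does with Taxon H, so Taxon H is the least closely related of the three.

Taxon H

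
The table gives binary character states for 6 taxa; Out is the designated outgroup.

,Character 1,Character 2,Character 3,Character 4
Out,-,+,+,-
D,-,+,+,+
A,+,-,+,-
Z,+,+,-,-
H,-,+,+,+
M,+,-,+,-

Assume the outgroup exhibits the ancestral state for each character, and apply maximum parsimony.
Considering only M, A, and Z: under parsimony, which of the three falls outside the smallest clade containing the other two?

Z

Character polarity is set by the outgroup: the derived state is whichever differs from the outgroup's state, so for Character 2, Character 3 the derived state is '-', and for the remaining characters it is '+'.
Character 1 (derived state '+') is shared by A, M, and Z — a synapomorphy uniting that clade.
Only A and M show the derived state '-' for Character 2, supporting them as a clade.
Character 3 (derived state '-') is unique to Z (autapomorphy; uninformative for grouping).
Character 4 (derived state '+') is shared by D and H — a synapomorphy uniting that clade.
Most parsimonious ingroup topology: ((D,H),((A,M),Z)).
M and A share a more recent common ancestor with each other than either does with Z, so Z is the least closely related of the three.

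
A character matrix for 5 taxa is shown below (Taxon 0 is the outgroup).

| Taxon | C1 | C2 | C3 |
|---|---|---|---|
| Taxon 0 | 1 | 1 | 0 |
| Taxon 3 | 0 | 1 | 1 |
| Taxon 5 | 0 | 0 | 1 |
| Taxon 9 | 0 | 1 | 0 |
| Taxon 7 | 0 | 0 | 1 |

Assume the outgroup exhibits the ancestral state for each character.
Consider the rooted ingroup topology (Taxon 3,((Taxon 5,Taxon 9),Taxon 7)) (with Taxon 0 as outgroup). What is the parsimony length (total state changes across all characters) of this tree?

5

Map each character onto (Taxon 3,((Taxon 5,Taxon 9),Taxon 7)) (rooted by Taxon 0) and count the minimum state changes it requires (Fitch parsimony):
C1: 1; C2: 2; C3: 2.
Total tree length = 5.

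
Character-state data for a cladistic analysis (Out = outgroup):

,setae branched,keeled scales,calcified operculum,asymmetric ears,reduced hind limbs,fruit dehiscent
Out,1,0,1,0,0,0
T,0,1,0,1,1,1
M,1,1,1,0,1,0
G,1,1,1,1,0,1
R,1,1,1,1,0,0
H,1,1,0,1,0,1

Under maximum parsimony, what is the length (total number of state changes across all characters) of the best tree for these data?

7

Character polarity is set by the outgroup: the derived state is whichever differs from the outgroup's state, so for setae branched, calcified operculum the derived state is '0', and for the remaining characters it is '1'.
setae branched (derived state '0') is unique to T (autapomorphy; uninformative for grouping).
keeled scales (derived state '1') is shared by all ingroup taxa — unites the whole ingroup.
calcified operculum: derived state '0' in H and T only — synapomorphy for {H, T}.
asymmetric ears (derived state '1') is shared by G, H, R, and T — a synapomorphy uniting that clade.
reduced hind limbs (state '1') occurs in M and T but conflicts with the nesting implied by the other characters — most parsimoniously interpreted as homoplasy.
fruit dehiscent: derived state '1' in G, H, and T only — synapomorphy for {G, H, T}.
Most parsimonious ingroup topology: ((((T,H),G),R),M).
Changes per character on this tree: setae branched: 1; keeled scales: 1; calcified operculum: 1; asymmetric ears: 1; reduced hind limbs: 2; fruit dehiscent: 1.
Total = 7.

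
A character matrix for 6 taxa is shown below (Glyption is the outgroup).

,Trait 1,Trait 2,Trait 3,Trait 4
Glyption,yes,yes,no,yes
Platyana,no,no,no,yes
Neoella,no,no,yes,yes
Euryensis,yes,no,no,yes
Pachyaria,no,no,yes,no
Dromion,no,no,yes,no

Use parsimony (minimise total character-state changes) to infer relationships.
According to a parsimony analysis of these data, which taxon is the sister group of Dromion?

Pachyaria

Character polarity is set by the outgroup: the derived state is whichever differs from the outgroup's state, so for Trait 1, Trait 2, Trait 4 the derived state is 'no', and for the remaining characters it is 'yes'.
Only Dromion, Neoella, Pachyaria, and Platyana show the derived state 'no' for Trait 1, supporting them as a clade.
All ingroup taxa share the derived state 'no' for Trait 2; it defines the ingroup but does not resolve relationships within it.
Trait 3 (derived state 'yes') is shared by Dromion, Neoella, and Pachyaria — a synapomorphy uniting that clade.
Trait 4: derived state 'no' in Dromion and Pachyaria only — synapomorphy for {Dromion, Pachyaria}.
Most parsimonious ingroup topology: ((Platyana,(Neoella,(Pachyaria,Dromion))),Euryensis).
Dromion and Pachyaria form a cherry on this tree, so they are sister taxa.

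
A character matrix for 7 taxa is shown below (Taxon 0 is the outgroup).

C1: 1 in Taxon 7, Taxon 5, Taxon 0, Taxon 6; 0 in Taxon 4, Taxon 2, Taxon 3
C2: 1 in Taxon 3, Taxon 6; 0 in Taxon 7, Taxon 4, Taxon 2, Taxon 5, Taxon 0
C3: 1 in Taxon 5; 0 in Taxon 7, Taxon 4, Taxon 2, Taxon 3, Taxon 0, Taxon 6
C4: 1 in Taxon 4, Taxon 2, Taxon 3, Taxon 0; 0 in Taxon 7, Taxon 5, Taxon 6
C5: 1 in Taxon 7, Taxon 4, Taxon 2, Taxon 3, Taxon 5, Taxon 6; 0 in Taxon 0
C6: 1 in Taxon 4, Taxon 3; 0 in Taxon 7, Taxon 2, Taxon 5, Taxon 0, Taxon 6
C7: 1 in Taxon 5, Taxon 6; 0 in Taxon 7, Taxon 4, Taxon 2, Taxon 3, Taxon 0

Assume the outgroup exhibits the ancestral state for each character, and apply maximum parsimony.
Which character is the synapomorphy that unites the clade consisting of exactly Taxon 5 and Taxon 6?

C7

Character polarity is set by the outgroup: the derived state is whichever differs from the outgroup's state, so for C1, C4 the derived state is '0', and for the remaining characters it is '1'.
C1 (derived state '0') is shared by Taxon 2, Taxon 3, and Taxon 4 — a synapomorphy uniting that clade.
C2 groups Taxon 3 and Taxon 6, which is incompatible with the clades supported by the remaining characters; treating it as convergent (homoplasy) costs fewer steps than any alternative tree.
C3 (derived state '1') is unique to Taxon 5 (autapomorphy; uninformative for grouping).
C4 (derived state '0') is shared by Taxon 5, Taxon 6, and Taxon 7 — a synapomorphy uniting that clade.
C5 (derived state '1') is shared by all ingroup taxa — unites the whole ingroup.
Only Taxon 3 and Taxon 4 show the derived state '1' for C6, supporting them as a clade.
C7: derived state '1' in Taxon 5 and Taxon 6 only — synapomorphy for {Taxon 5, Taxon 6}.
Most parsimonious ingroup topology: (((Taxon 5,Taxon 6),Taxon 7),(Taxon 2,(Taxon 3,Taxon 4))).
The clade {Taxon 5, Taxon 6} is supported by C7: its derived state '1' occurs in exactly those taxa and in no other taxon (including the outgroup).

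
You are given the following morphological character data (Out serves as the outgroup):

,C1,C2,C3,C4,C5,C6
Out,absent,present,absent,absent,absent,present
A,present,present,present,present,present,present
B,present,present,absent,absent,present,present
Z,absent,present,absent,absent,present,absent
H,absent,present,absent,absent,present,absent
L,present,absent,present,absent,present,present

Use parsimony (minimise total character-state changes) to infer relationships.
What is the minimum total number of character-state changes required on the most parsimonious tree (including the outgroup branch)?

Character polarity is set by the outgroup: the derived state is whichever differs from the outgroup's state, so for C2, C6 the derived state is 'absent', and for the remaining characters it is 'present'.
C1: derived state 'present' in A, B, and L only — synapomorphy for {A, B, L}.
C2: derived state 'absent' in L only — an autapomorphy, so it tells us nothing about relationships among taxa.
C3: derived state 'present' in A and L only — synapomorphy for {A, L}.
C4: derived state 'present' in A only — an autapomorphy, so it tells us nothing about relationships among taxa.
C5 (derived state 'present') is shared by all ingroup taxa — unites the whole ingroup.
C6 (derived state 'absent') is shared by H and Z — a synapomorphy uniting that clade.
Most parsimonious ingroup topology: (((A,L),B),(Z,H)).
Changes per character on this tree: C1: 1; C2: 1; C3: 1; C4: 1; C5: 1; C6: 1.
Total = 6.

6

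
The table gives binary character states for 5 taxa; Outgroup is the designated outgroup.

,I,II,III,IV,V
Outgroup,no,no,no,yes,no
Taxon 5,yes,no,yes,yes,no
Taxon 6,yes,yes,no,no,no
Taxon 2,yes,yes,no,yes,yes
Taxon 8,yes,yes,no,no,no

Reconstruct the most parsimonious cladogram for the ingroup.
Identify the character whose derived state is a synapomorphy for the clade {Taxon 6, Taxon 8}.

IV

Character polarity is set by the outgroup: the derived state is whichever differs from the outgroup's state, so for IV the derived state is 'no', and for the remaining characters it is 'yes'.
I (derived state 'yes') is shared by all ingroup taxa — unites the whole ingroup.
II (derived state 'yes') is shared by Taxon 2, Taxon 6, and Taxon 8 — a synapomorphy uniting that clade.
III: derived state 'yes' in Taxon 5 only — an autapomorphy, so it tells us nothing about relationships among taxa.
IV: derived state 'no' in Taxon 6 and Taxon 8 only — synapomorphy for {Taxon 6, Taxon 8}.
V: derived state 'yes' in Taxon 2 only — an autapomorphy, so it tells us nothing about relationships among taxa.
Most parsimonious ingroup topology: (Taxon 5,((Taxon 6,Taxon 8),Taxon 2)).
The clade {Taxon 6, Taxon 8} is supported by IV: its derived state 'no' occurs in exactly those taxa and in no other taxon (including the outgroup).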